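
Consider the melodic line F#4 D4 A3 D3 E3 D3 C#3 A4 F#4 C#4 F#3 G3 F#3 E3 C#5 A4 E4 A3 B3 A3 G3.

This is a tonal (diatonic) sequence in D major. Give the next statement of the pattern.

Taking 7-note groups, the heads are F#4, A4, C#5: the pattern moves up a 3rd.
Statement 4 starts on E5 and keeps the same diatonic contour: E5 C#5 G4 C#4 D4 C#4 B3.

E5 C#5 G4 C#4 D4 C#4 B3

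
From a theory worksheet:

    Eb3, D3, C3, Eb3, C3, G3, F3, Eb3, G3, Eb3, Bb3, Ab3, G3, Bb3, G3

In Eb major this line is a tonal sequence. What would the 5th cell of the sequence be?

With a 5-note motive the entries are Eb3, G3, Bb3, each up a 3rd from the previous.
Continuing the starts: D4 → F4.
So cell 5 is F4 Eb4 D4 F4 D4.

F4 Eb4 D4 F4 D4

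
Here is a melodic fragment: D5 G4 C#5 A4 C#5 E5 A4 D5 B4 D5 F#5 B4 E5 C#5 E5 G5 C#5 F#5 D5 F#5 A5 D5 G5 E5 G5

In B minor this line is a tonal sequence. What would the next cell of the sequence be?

Unit = 5 notes; the statements start on D5, E5, F#5, G5, A5, moving up a 2nd each time.
So cell 6 is B5 E5 A5 F#5 A5.

B5 E5 A5 F#5 A5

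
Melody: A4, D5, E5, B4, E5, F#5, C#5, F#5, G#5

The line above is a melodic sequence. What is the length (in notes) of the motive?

There are 9 notes; a 3-note unit gives 3 cells:
A4 D5 E5 | B4 E5 F#5 | C#5 F#5 G#5
That's a consistent up a 2nd shift per cell, and no other grouping gives one.

3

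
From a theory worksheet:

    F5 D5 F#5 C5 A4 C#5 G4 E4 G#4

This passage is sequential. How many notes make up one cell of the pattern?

3

There are 9 notes; a 3-note unit gives 3 cells:
F5 D5 F#5 | C5 A4 C#5 | G4 E4 G#4
Each cell is the previous one down a 4th — so the unit is 3 notes.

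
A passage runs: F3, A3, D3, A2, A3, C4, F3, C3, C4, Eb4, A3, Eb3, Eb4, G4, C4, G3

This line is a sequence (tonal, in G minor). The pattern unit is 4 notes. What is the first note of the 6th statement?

Bb4

The 4-note cells begin on F3, A3, C4, Eb4 — each up a 3rd from the last.
Continuing: G4 → Bb4. Statement 6 starts on Bb4.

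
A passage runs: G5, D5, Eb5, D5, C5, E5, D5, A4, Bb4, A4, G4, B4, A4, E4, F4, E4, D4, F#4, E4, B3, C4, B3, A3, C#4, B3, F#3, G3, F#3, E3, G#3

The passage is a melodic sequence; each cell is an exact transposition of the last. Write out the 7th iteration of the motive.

Unit = 6 notes; the statements start on G5, D5, A4, E4, B3, moving down a 4th each time.
Continuing the starts: F#3 → C#3.
Statement 7 starts on C#3 and keeps the same exact contour: C#3 G#2 A2 G#2 F#2 A#2.

C#3 G#2 A2 G#2 F#2 A#2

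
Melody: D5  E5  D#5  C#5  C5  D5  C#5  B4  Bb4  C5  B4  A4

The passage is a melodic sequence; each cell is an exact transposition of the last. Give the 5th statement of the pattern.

Gb4 Ab4 G4 F4

Taking 4-note groups, the heads are D5, C5, Bb4: the pattern moves down a 2nd.
Extending down a 2nd: Ab4 → Gb4.
From Gb4 the exact shape gives Gb4 Ab4 G4 F4.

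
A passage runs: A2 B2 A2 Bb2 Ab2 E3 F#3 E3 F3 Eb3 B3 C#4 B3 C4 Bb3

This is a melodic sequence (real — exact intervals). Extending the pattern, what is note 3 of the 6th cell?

With 5-note cells, note 3 of each statement runs A2, E3, B3.
Each moves up a 5th. Continuing: F#4 → C#5 → G#5.

G#5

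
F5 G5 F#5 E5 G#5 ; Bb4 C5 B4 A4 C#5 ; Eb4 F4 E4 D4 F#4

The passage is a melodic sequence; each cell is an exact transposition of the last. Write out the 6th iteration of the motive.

With a 5-note motive the entries are F5, Bb4, Eb4, each down a 5th from the previous.
Carrying on: Ab3 → Db3 → Gb2.
Statement 6 starts on Gb2 and keeps the same exact contour: Gb2 Ab2 G2 F2 A2.

Gb2 Ab2 G2 F2 A2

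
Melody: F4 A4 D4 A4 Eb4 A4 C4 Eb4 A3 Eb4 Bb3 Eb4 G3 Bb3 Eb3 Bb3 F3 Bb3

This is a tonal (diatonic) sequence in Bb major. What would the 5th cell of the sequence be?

Taking 6-note groups, the heads are F4, C4, G3: the pattern moves down a 4th.
Extending down a 4th: D3 → A2.
Statement 5 starts on A2 and keeps the same diatonic contour: A2 C3 F2 C3 G2 C3.

A2 C3 F2 C3 G2 C3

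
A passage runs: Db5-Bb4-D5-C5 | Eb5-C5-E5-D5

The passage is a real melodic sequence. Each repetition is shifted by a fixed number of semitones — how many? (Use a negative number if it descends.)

2

With a 4-note motive the entries are Db5, Eb5, each up a 2nd from the previous.
Db5 to Eb5 spans +2 semitones.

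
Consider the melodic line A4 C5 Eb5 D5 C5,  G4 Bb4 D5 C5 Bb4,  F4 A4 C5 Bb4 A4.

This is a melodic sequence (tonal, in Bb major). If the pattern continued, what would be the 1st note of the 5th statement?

The unit is 5 notes. Position-1 pitches of the 3 shown cells: A4, G4, F4.
Extending down a 2nd: Eb4 → D4.

D4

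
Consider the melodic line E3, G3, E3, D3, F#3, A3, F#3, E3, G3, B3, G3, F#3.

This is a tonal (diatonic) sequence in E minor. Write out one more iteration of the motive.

A3 C4 A3 G3

Unit = 4 notes; the statements start on E3, F#3, G3, moving up a 2nd each time.
Statement 4 starts on A3 and keeps the same diatonic contour: A3 C4 A3 G3.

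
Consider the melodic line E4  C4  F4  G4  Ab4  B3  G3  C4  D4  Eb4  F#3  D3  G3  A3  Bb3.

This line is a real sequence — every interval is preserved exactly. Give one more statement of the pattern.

Unit = 5 notes; the statements start on E4, B3, F#3, moving down a 4th each time.
Statement 4 starts on C#3 and keeps the same exact contour: C#3 A2 D3 E3 F3.

C#3 A2 D3 E3 F3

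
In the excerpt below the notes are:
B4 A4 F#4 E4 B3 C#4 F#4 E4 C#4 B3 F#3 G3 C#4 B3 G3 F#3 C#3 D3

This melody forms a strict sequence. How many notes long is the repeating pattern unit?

6

18 notes total. Splitting into 3 groups of 6:
B4 A4 F#4 E4 B3 C#4 | F#4 E4 C#4 B3 F#3 G3 | C#4 B3 G3 F#3 C#3 D3
Every group is a transposition down a 4th of the one before; no shorter unit works.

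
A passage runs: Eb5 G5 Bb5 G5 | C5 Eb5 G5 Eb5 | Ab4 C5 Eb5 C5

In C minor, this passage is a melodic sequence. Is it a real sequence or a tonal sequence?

Every note is diatonic to C minor.
Cell 1 has +4 semitones from note 1 to 2, but cell 2 has +3 — the interval quality changes while the contour stays the same, which is the hallmark of a tonal sequence.

tonal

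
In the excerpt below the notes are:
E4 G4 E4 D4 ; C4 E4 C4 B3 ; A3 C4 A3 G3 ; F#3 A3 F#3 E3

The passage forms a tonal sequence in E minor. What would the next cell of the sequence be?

The 4-note cells begin on E4, C4, A3, F#3 — each down a 3rd from the last.
So cell 5 is D3 F#3 D3 C3.

D3 F#3 D3 C3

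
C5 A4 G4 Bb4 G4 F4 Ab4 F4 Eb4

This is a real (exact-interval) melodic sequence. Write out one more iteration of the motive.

Taking 3-note groups, the heads are C5, Bb4, Ab4: the pattern moves down a 2nd.
Statement 4 starts on Gb4 and keeps the same exact contour: Gb4 Eb4 Db4.

Gb4 Eb4 Db4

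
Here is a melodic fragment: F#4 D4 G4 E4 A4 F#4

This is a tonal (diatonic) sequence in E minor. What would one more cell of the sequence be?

With a 2-note motive the entries are F#4, G4, A4, each up a 2nd from the previous.
Statement 4 starts on B4 and keeps the same diatonic contour: B4 G4.

B4 G4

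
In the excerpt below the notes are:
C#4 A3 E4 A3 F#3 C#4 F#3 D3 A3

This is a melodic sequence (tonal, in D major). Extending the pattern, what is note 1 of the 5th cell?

B2

The unit is 3 notes. Position-1 pitches of the 3 shown cells: C#4, A3, F#3.
Extending down a 3rd: D3 → B2.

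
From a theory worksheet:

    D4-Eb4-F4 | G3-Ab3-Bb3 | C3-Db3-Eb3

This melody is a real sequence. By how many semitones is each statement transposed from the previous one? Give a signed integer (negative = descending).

With a 3-note motive the entries are D4, G3, C3, each down a 5th from the previous.
Counting half-steps from D4 to G3: -7.

-7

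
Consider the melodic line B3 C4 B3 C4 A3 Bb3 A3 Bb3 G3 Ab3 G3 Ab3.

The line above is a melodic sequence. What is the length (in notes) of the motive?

There are 12 notes; a 4-note unit gives 3 cells:
B3 C4 B3 C4 | A3 Bb3 A3 Bb3 | G3 Ab3 G3 Ab3
Every group is a transposition down a 2nd of the one before; no shorter unit works.

4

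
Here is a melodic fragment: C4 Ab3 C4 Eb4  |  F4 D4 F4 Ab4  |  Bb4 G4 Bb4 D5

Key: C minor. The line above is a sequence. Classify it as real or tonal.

tonal

Every note is diatonic to C minor.
Cell 1 has -4 semitones from note 1 to 2, but cell 2 has -3 — the interval quality changes while the contour stays the same, which is the hallmark of a tonal sequence.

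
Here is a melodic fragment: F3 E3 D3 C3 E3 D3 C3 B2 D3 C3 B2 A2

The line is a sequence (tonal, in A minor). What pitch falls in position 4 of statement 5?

With 4-note cells, note 4 of each statement runs C3, B2, A2.
Carrying that down a 2nd forward: G2 → F2.

F2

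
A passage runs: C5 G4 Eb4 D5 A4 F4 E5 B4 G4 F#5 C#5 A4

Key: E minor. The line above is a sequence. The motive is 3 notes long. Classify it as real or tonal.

real

Each cell has the same semitone pattern (-5, -4) — intervals are preserved exactly.
And Eb4 lies outside E minor, so the sequence is real rather than tonal.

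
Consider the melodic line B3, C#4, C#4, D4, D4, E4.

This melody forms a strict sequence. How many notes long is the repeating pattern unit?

2

Try groups of 2 (3 cells in 6 notes):
B3 C#4 | C#4 D4 | D4 E4
That's a consistent up a 2nd shift per cell, and no other grouping gives one.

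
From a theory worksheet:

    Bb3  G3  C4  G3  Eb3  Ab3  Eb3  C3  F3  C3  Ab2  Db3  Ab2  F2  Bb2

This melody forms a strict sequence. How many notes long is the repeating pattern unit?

3

There are 15 notes; a 3-note unit gives 5 cells:
Bb3 G3 C4 | G3 Eb3 Ab3 | Eb3 C3 F3 | C3 Ab2 Db3 | Ab2 F2 Bb2
That's a consistent down a 3rd shift per cell, and no other grouping gives one.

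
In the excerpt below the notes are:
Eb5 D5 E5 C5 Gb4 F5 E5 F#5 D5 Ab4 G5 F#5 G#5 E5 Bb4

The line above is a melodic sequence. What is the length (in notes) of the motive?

There are 15 notes; a 5-note unit gives 3 cells:
Eb5 D5 E5 C5 Gb4 | F5 E5 F#5 D5 Ab4 | G5 F#5 G#5 E5 Bb4
That's a consistent up a 2nd shift per cell, and no other grouping gives one.

5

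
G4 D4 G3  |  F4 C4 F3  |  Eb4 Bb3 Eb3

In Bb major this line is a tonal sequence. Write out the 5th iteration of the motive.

C4 G3 C3

Taking 3-note groups, the heads are G4, F4, Eb4: the pattern moves down a 2nd.
Continuing the starts: D4 → C4.
From C4 the diatonic shape gives C4 G3 C3.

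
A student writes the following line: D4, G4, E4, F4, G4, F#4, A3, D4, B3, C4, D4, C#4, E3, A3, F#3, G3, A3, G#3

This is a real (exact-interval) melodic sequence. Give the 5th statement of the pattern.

F#2 B2 G#2 A2 B2 A#2

The 6-note cells begin on D4, A3, E3 — each down a 4th from the last.
Carrying on: B2 → F#2.
So cell 5 is F#2 B2 G#2 A2 B2 A#2.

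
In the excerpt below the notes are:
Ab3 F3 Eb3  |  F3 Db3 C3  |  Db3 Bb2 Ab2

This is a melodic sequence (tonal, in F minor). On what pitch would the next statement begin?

Bb2

Taking 3-note groups, the heads are Ab3, F3, Db3: the pattern moves down a 3rd.
The next head, down a 3rd from Db3, is Bb2.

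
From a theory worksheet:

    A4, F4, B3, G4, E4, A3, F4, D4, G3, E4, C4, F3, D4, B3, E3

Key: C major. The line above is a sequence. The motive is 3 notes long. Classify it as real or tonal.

tonal

Every note is diatonic to C major.
Cell 1 has -4 semitones from note 1 to 2, but cell 2 has -3 — the interval quality changes while the contour stays the same, which is the hallmark of a tonal sequence.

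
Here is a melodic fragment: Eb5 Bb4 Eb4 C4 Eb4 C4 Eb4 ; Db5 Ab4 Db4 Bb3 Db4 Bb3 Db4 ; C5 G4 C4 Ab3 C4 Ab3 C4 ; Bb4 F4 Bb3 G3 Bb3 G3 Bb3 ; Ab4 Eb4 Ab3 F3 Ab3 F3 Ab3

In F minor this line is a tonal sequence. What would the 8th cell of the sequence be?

Eb4 Bb3 Eb3 C3 Eb3 C3 Eb3

The 7-note cells begin on Eb5, Db5, C5, Bb4, Ab4 — each down a 2nd from the last.
Carrying on: G4 → F4 → Eb4.
So cell 8 is Eb4 Bb3 Eb3 C3 Eb3 C3 Eb3.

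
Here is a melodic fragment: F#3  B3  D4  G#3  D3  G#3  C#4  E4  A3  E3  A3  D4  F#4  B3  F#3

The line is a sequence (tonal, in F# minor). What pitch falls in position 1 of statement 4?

B3

The unit is 5 notes. Position-1 pitches of the 3 shown cells: F#3, G#3, A3.
From A3, up a 2nd gives B3.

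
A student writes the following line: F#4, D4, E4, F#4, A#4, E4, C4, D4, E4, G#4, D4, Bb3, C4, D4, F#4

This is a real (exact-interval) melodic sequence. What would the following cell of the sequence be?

C4 Ab3 Bb3 C4 E4

With a 5-note motive the entries are F#4, E4, D4, each down a 2nd from the previous.
Statement 4 starts on C4 and keeps the same exact contour: C4 Ab3 Bb3 C4 E4.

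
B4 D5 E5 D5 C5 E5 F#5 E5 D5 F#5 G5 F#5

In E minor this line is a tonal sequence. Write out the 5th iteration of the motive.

F#5 A5 B5 A5

Taking 4-note groups, the heads are B4, C5, D5: the pattern moves up a 2nd.
Carrying on: E5 → F#5.
Statement 5 starts on F#5 and keeps the same diatonic contour: F#5 A5 B5 A5.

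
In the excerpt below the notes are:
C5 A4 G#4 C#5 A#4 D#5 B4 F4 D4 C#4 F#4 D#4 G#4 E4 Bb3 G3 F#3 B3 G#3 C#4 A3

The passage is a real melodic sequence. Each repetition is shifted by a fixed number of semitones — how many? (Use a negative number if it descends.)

The 7-note cells begin on C5, F4, Bb3 — each down a 5th from the last.
C5→F4 is 65 − 72 = -7 semitones.

-7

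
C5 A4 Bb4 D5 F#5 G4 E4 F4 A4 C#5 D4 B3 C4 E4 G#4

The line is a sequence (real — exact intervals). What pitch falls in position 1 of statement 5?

With 5-note cells, note 1 of each statement runs C5, G4, D4.
Each moves down a 4th. Continuing: A3 → E3.

E3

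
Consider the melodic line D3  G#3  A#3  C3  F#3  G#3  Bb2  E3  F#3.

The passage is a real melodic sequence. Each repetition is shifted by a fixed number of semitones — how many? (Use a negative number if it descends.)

-2

With a 3-note motive the entries are D3, C3, Bb2, each down a 2nd from the previous.
Counting half-steps from D3 to C3: -2.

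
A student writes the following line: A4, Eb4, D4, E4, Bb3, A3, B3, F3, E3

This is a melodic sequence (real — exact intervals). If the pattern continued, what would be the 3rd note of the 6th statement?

C#2

With 3-note cells, note 3 of each statement runs D4, A3, E3.
Each moves down a 4th. Continuing: B2 → F#2 → C#2.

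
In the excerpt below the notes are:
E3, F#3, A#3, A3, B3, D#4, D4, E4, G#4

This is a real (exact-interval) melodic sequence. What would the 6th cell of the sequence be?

F5 G5 B5

Unit = 3 notes; the statements start on E3, A3, D4, moving up a 4th each time.
Extending up a 4th: G4 → C5 → F5.
From F5 the exact shape gives F5 G5 B5.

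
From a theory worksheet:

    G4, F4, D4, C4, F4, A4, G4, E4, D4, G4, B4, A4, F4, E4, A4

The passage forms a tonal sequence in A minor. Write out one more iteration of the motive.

C5 B4 G4 F4 B4

With a 5-note motive the entries are G4, A4, B4, each up a 2nd from the previous.
Statement 4 starts on C5 and keeps the same diatonic contour: C5 B4 G4 F4 B4.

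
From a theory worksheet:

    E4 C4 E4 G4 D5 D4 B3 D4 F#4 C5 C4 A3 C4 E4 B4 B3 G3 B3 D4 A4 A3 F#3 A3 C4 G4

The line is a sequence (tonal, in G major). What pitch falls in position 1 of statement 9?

Grouping in 5s, the 1st note of each cell is E4, D4, C4, B3, A3.
Carrying that down a 2nd forward: G3 → F#3 → E3 → D3.

D3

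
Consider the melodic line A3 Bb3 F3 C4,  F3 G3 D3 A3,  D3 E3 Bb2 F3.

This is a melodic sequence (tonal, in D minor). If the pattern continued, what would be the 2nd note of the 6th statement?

The unit is 4 notes. Position-2 pitches of the 3 shown cells: Bb3, G3, E3.
Extending down a 3rd: C3 → A2 → F2.

F2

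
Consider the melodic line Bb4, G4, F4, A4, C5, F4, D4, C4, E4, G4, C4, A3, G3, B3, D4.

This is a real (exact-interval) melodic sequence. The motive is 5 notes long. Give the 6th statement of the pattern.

A2 F#2 E2 G#2 B2

Taking 5-note groups, the heads are Bb4, F4, C4: the pattern moves down a 4th.
Carrying on: G3 → D3 → A2.
From A2 the exact shape gives A2 F#2 E2 G#2 B2.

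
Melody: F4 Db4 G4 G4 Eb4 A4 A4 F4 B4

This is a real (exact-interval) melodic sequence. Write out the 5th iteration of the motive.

The 3-note cells begin on F4, G4, A4 — each up a 2nd from the last.
Continuing the starts: B4 → C#5.
From C#5 the exact shape gives C#5 A4 D#5.

C#5 A4 D#5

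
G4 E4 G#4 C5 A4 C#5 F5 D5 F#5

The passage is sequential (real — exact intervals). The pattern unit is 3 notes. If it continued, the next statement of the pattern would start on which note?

Bb5

Unit = 3 notes; the statements start on G4, C5, F5, moving up a 4th each time.
The next head, up a 4th from F5, is Bb5.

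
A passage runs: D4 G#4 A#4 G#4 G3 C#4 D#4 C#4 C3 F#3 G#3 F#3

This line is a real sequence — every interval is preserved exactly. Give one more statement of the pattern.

With a 4-note motive the entries are D4, G3, C3, each down a 5th from the previous.
From F2 the exact shape gives F2 B2 C#3 B2.

F2 B2 C#3 B2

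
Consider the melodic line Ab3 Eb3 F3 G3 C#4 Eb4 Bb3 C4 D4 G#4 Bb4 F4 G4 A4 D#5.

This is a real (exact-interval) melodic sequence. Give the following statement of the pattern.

Taking 5-note groups, the heads are Ab3, Eb4, Bb4: the pattern moves up a 5th.
So cell 4 is F5 C5 D5 E5 A#5.

F5 C5 D5 E5 A#5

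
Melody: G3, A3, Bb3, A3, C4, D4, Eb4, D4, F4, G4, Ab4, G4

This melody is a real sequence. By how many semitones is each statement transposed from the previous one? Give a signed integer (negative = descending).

Unit = 4 notes; the statements start on G3, C4, F4, moving up a 4th each time.
G3 to C4 spans +5 semitones.

5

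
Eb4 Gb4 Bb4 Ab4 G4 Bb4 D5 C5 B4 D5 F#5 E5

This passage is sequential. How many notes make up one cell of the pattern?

12 notes total. Splitting into 3 groups of 4:
Eb4 Gb4 Bb4 Ab4 | G4 Bb4 D5 C5 | B4 D5 F#5 E5
Each cell is the previous one up a 3rd — so the unit is 4 notes.

4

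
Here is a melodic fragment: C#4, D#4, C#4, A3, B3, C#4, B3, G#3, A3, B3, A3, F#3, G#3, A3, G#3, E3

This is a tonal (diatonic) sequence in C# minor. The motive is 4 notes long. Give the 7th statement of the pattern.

Unit = 4 notes; the statements start on C#4, B3, A3, G#3, moving down a 2nd each time.
Extending down a 2nd: F#3 → E3 → D#3.
From D#3 the diatonic shape gives D#3 E3 D#3 B2.

D#3 E3 D#3 B2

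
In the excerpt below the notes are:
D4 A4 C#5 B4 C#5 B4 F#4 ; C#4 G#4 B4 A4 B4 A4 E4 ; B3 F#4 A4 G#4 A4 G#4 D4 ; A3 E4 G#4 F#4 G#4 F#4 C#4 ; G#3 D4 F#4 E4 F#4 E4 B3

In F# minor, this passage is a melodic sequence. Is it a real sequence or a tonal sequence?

tonal

Every note is diatonic to F# minor.
Cell 1 has +4 semitones from note 2 to 3, but cell 2 has +3 — the interval quality changes while the contour stays the same, which is the hallmark of a tonal sequence.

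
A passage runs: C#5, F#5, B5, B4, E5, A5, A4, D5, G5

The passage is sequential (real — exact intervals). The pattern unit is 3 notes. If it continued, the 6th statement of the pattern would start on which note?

Eb4

Taking 3-note groups, the heads are C#5, B4, A4: the pattern moves down a 2nd.
Extending the heads down a 2nd: G4 → F4 → Eb4.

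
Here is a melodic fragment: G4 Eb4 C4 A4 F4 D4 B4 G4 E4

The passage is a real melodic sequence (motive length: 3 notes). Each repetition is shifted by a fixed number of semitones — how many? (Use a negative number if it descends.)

2

Taking 3-note groups, the heads are G4, A4, B4: the pattern moves up a 2nd.
G4→A4 is 69 − 67 = 2 semitones.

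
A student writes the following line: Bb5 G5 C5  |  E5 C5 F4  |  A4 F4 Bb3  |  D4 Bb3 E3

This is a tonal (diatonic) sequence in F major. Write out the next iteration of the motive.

G3 E3 A2

Unit = 3 notes; the statements start on Bb5, E5, A4, D4, moving down a 5th each time.
From G3 the diatonic shape gives G3 E3 A2.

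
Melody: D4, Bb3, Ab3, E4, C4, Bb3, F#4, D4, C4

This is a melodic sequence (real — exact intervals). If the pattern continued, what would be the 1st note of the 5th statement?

With 3-note cells, note 1 of each statement runs D4, E4, F#4.
Carrying that up a 2nd forward: G#4 → A#4.

A#4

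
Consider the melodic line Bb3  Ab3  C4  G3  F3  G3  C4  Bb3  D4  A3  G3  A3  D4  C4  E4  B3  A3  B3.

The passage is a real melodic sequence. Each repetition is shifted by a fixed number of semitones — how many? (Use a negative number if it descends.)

2

Unit = 6 notes; the statements start on Bb3, C4, D4, moving up a 2nd each time.
Counting half-steps from Bb3 to C4: 2.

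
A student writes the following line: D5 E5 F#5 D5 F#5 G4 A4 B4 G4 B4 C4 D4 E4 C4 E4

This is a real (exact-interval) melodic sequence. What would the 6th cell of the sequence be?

The 5-note cells begin on D5, G4, C4 — each down a 5th from the last.
Carrying on: F3 → Bb2 → Eb2.
Statement 6 starts on Eb2 and keeps the same exact contour: Eb2 F2 G2 Eb2 G2.

Eb2 F2 G2 Eb2 G2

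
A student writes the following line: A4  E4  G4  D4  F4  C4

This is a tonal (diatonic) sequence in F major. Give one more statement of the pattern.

The 2-note cells begin on A4, G4, F4 — each down a 2nd from the last.
So cell 4 is E4 Bb3.

E4 Bb3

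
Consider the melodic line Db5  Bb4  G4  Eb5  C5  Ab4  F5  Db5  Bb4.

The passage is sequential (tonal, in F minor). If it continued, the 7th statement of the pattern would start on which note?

C6

The 3-note cells begin on Db5, Eb5, F5 — each up a 2nd from the last.
Continuing: G5 → Ab5 → Bb5 → C6. Statement 7 starts on C6.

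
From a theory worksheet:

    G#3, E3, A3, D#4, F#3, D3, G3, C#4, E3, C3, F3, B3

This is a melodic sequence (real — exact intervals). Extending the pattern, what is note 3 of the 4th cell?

Eb3

The unit is 4 notes. Position-3 pitches of the 3 shown cells: A3, G3, F3.
From F3, down a 2nd gives Eb3.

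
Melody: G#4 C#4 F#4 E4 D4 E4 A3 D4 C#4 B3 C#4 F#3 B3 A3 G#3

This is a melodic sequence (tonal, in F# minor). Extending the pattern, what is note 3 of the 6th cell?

C#3

The unit is 5 notes. Position-3 pitches of the 3 shown cells: F#4, D4, B3.
Each moves down a 3rd. Continuing: G#3 → E3 → C#3.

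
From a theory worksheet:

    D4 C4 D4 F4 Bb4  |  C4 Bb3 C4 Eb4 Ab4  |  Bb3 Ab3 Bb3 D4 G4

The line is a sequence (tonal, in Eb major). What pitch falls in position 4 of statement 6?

Ab3

The unit is 5 notes. Position-4 pitches of the 3 shown cells: F4, Eb4, D4.
Carrying that down a 2nd forward: C4 → Bb3 → Ab3.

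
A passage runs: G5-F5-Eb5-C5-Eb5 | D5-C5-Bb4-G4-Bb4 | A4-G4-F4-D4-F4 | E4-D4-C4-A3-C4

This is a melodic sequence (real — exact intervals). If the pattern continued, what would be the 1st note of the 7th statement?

C#3

The unit is 5 notes. Position-1 pitches of the 4 shown cells: G5, D5, A4, E4.
Carrying that down a 4th forward: B3 → F#3 → C#3.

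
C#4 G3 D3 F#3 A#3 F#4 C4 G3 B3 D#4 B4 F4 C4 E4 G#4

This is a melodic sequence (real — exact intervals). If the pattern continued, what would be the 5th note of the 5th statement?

F#5

With 5-note cells, note 5 of each statement runs A#3, D#4, G#4.
Extending up a 4th: C#5 → F#5.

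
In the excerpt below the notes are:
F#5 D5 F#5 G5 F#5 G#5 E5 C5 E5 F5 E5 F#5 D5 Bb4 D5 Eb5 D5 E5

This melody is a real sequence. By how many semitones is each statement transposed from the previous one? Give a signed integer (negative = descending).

Unit = 6 notes; the statements start on F#5, E5, D5, moving down a 2nd each time.
F#5 to E5 spans -2 semitones.

-2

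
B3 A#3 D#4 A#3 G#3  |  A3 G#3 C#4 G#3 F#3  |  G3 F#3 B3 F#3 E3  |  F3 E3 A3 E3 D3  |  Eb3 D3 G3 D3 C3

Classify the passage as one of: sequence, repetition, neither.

Each 5-note cell is the previous one transposed down a 2nd.

sequence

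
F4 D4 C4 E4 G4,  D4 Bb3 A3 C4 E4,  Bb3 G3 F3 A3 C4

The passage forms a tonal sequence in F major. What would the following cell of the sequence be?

G3 E3 D3 F3 A3

The 5-note cells begin on F4, D4, Bb3 — each down a 3rd from the last.
From G3 the diatonic shape gives G3 E3 D3 F3 A3.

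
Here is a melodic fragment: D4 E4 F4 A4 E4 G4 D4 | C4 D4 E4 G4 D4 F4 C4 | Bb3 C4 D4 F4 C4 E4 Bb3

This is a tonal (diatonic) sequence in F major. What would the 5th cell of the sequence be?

G3 A3 Bb3 D4 A3 C4 G3

Taking 7-note groups, the heads are D4, C4, Bb3: the pattern moves down a 2nd.
Extending down a 2nd: A3 → G3.
So cell 5 is G3 A3 Bb3 D4 A3 C4 G3.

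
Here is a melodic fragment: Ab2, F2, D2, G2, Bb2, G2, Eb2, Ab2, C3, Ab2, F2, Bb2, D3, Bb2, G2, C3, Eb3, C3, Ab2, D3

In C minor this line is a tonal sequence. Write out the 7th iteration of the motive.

G3 Eb3 C3 F3

The 4-note cells begin on Ab2, Bb2, C3, D3, Eb3 — each up a 2nd from the last.
Extending up a 2nd: F3 → G3.
Statement 7 starts on G3 and keeps the same diatonic contour: G3 Eb3 C3 F3.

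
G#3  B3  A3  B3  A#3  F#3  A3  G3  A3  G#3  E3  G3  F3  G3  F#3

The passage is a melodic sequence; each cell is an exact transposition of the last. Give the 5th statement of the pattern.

C3 Eb3 Db3 Eb3 D3

Unit = 5 notes; the statements start on G#3, F#3, E3, moving down a 2nd each time.
Extending down a 2nd: D3 → C3.
So cell 5 is C3 Eb3 Db3 Eb3 D3.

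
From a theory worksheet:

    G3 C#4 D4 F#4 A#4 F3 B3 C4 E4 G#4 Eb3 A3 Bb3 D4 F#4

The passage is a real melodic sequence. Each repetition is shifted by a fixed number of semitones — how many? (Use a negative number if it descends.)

-2

Unit = 5 notes; the statements start on G3, F3, Eb3, moving down a 2nd each time.
G3→F3 is 53 − 55 = -2 semitones.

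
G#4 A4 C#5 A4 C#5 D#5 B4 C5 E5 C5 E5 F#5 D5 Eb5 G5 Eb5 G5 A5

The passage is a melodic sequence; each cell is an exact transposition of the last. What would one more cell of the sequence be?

F5 Gb5 Bb5 Gb5 Bb5 C6

Unit = 6 notes; the statements start on G#4, B4, D5, moving up a 3rd each time.
Statement 4 starts on F5 and keeps the same exact contour: F5 Gb5 Bb5 Gb5 Bb5 C6.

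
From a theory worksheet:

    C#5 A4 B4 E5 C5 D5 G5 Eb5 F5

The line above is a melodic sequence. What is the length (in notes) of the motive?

3

9 notes total. Splitting into 3 groups of 3:
C#5 A4 B4 | E5 C5 D5 | G5 Eb5 F5
That's a consistent up a 3rd shift per cell, and no other grouping gives one.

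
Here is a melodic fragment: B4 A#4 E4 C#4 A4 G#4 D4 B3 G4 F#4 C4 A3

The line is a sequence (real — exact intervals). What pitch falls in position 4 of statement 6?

The unit is 4 notes. Position-4 pitches of the 3 shown cells: C#4, B3, A3.
Extending down a 2nd: G3 → F3 → Eb3.

Eb3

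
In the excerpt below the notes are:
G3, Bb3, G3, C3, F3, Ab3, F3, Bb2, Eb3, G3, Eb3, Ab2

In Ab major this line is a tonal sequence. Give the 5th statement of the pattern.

Taking 4-note groups, the heads are G3, F3, Eb3: the pattern moves down a 2nd.
Continuing the starts: Db3 → C3.
Statement 5 starts on C3 and keeps the same diatonic contour: C3 Eb3 C3 F2.

C3 Eb3 C3 F2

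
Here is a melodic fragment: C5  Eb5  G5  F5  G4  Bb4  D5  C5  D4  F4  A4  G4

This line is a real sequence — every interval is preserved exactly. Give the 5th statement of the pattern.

Taking 4-note groups, the heads are C5, G4, D4: the pattern moves down a 4th.
Carrying on: A3 → E3.
So cell 5 is E3 G3 B3 A3.

E3 G3 B3 A3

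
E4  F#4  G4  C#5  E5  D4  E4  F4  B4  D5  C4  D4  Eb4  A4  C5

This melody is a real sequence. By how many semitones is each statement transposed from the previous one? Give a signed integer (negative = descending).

-2

With a 5-note motive the entries are E4, D4, C4, each down a 2nd from the previous.
E4→D4 is 62 − 64 = -2 semitones.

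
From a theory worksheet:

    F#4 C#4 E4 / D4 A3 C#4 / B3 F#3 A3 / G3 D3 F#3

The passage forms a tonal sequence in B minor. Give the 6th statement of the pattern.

The 3-note cells begin on F#4, D4, B3, G3 — each down a 3rd from the last.
Extending down a 3rd: E3 → C#3.
From C#3 the diatonic shape gives C#3 G2 B2.

C#3 G2 B2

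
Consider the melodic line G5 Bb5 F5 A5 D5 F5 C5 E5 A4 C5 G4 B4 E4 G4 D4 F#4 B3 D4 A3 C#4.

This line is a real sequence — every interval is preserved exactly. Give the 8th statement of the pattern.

G#2 B2 F#2 A#2

Taking 4-note groups, the heads are G5, D5, A4, E4, B3: the pattern moves down a 4th.
Continuing the starts: F#3 → C#3 → G#2.
From G#2 the exact shape gives G#2 B2 F#2 A#2.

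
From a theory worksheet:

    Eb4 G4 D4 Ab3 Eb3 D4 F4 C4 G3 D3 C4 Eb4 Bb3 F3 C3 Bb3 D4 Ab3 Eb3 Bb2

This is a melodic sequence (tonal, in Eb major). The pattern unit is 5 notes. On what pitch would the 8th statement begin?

Eb3

Taking 5-note groups, the heads are Eb4, D4, C4, Bb3: the pattern moves down a 2nd.
Extending the heads down a 2nd: Ab3 → G3 → F3 → Eb3.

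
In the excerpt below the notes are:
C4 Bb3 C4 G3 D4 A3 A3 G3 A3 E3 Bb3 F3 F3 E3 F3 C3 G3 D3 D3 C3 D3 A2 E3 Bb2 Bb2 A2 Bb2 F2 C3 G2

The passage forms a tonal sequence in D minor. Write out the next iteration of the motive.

With a 6-note motive the entries are C4, A3, F3, D3, Bb2, each down a 3rd from the previous.
So cell 6 is G2 F2 G2 D2 A2 E2.

G2 F2 G2 D2 A2 E2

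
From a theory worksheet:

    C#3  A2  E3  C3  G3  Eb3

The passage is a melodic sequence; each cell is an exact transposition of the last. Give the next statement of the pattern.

The 2-note cells begin on C#3, E3, G3 — each up a 3rd from the last.
Statement 4 starts on Bb3 and keeps the same exact contour: Bb3 Gb3.

Bb3 Gb3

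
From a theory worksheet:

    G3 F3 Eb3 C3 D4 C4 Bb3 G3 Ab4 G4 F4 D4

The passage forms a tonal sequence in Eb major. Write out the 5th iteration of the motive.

With a 4-note motive the entries are G3, D4, Ab4, each up a 5th from the previous.
Extending up a 5th: Eb5 → Bb5.
From Bb5 the diatonic shape gives Bb5 Ab5 G5 Eb5.

Bb5 Ab5 G5 Eb5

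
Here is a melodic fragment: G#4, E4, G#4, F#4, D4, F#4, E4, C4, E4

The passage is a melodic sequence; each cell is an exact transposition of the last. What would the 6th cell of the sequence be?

Taking 3-note groups, the heads are G#4, F#4, E4: the pattern moves down a 2nd.
Extending down a 2nd: D4 → C4 → Bb3.
So cell 6 is Bb3 Gb3 Bb3.

Bb3 Gb3 Bb3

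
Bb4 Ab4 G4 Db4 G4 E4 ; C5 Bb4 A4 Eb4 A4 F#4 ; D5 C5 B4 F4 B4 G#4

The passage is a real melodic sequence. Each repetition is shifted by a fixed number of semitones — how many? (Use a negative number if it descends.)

2

Taking 6-note groups, the heads are Bb4, C5, D5: the pattern moves up a 2nd.
Bb4 to C5 spans +2 semitones.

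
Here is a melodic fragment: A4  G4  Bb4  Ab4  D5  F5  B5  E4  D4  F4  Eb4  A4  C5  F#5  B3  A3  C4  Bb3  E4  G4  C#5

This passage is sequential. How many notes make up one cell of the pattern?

7

21 notes total. Splitting into 3 groups of 7:
A4 G4 Bb4 Ab4 D5 F5 B5 | E4 D4 F4 Eb4 A4 C5 F#5 | B3 A3 C4 Bb3 E4 G4 C#5
Each cell is the previous one down a 4th — so the unit is 7 notes.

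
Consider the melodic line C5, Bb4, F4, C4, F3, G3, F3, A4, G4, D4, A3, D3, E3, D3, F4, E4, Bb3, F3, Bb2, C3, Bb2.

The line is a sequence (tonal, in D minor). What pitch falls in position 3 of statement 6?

C3

Grouping in 7s, the 3rd note of each cell is F4, D4, Bb3.
Extending down a 3rd: G3 → E3 → C3.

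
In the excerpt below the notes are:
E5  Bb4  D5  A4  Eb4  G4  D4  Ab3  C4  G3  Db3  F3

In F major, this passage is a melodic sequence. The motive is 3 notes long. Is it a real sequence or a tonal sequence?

Each cell has the same semitone pattern (-6, 4) — intervals are preserved exactly.
And Eb4 lies outside F major, so the sequence is real rather than tonal.

real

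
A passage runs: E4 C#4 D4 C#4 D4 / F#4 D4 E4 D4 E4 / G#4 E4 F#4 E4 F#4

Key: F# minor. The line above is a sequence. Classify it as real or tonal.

Every note is diatonic to F# minor.
Cell 1 has -3 semitones from note 1 to 2, but cell 2 has -4 — the interval quality changes while the contour stays the same, which is the hallmark of a tonal sequence.

tonal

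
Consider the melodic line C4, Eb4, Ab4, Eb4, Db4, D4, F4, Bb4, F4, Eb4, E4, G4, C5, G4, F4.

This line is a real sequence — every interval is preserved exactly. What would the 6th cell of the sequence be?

The 5-note cells begin on C4, D4, E4 — each up a 2nd from the last.
Extending up a 2nd: F#4 → G#4 → A#4.
So cell 6 is A#4 C#5 F#5 C#5 B4.

A#4 C#5 F#5 C#5 B4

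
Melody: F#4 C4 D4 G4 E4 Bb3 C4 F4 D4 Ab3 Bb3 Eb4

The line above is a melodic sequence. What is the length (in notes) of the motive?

4

There are 12 notes; a 4-note unit gives 3 cells:
F#4 C4 D4 G4 | E4 Bb3 C4 F4 | D4 Ab3 Bb3 Eb4
Every group is a transposition down a 2nd of the one before; no shorter unit works.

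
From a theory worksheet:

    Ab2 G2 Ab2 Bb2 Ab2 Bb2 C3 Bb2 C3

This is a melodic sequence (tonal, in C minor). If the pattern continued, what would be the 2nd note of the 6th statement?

The unit is 3 notes. Position-2 pitches of the 3 shown cells: G2, Ab2, Bb2.
Extending up a 2nd: C3 → D3 → Eb3.

Eb3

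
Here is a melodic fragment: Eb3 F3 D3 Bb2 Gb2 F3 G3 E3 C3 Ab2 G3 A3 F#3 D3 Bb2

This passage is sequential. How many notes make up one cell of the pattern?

Try groups of 5 (3 cells in 15 notes):
Eb3 F3 D3 Bb2 Gb2 | F3 G3 E3 C3 Ab2 | G3 A3 F#3 D3 Bb2
That's a consistent up a 2nd shift per cell, and no other grouping gives one.

5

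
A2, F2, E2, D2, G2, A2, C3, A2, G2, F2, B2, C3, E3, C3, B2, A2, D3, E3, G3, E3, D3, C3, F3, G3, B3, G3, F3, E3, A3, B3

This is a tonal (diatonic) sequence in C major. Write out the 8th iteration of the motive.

The 6-note cells begin on A2, C3, E3, G3, B3 — each up a 3rd from the last.
Carrying on: D4 → F4 → A4.
From A4 the diatonic shape gives A4 F4 E4 D4 G4 A4.

A4 F4 E4 D4 G4 A4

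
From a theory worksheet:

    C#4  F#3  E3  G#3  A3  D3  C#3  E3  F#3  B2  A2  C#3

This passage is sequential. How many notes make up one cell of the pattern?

There are 12 notes; a 4-note unit gives 3 cells:
C#4 F#3 E3 G#3 | A3 D3 C#3 E3 | F#3 B2 A2 C#3
Every group is a transposition down a 3rd of the one before; no shorter unit works.

4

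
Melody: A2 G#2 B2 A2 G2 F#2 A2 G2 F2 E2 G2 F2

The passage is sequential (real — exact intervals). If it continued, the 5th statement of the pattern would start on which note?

Db2

The 4-note cells begin on A2, G2, F2 — each down a 2nd from the last.
Continuing: Eb2 → Db2. Statement 5 starts on Db2.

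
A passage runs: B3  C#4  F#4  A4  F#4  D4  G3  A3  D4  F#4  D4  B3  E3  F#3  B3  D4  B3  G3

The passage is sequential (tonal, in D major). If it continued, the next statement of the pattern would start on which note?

Taking 6-note groups, the heads are B3, G3, E3: the pattern moves down a 3rd.
One more step down a 3rd gives C#3.

C#3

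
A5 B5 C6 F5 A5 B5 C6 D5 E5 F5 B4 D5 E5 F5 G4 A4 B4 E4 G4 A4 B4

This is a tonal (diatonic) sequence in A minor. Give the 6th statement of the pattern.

The 7-note cells begin on A5, D5, G4 — each down a 5th from the last.
Extending down a 5th: C4 → F3 → B2.
Statement 6 starts on B2 and keeps the same diatonic contour: B2 C3 D3 G2 B2 C3 D3.

B2 C3 D3 G2 B2 C3 D3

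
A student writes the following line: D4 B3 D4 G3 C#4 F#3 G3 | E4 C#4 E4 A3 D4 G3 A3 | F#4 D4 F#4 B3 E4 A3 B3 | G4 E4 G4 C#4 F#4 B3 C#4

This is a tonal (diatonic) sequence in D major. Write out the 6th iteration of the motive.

Taking 7-note groups, the heads are D4, E4, F#4, G4: the pattern moves up a 2nd.
Extending up a 2nd: A4 → B4.
Statement 6 starts on B4 and keeps the same diatonic contour: B4 G4 B4 E4 A4 D4 E4.

B4 G4 B4 E4 A4 D4 E4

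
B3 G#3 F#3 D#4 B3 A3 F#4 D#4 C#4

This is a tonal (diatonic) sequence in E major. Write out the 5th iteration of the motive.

Unit = 3 notes; the statements start on B3, D#4, F#4, moving up a 3rd each time.
Continuing the starts: A4 → C#5.
Statement 5 starts on C#5 and keeps the same diatonic contour: C#5 A4 G#4.

C#5 A4 G#4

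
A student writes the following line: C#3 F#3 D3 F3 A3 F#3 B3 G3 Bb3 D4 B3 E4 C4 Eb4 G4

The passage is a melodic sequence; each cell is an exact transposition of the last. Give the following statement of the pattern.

E4 A4 F4 Ab4 C5

Unit = 5 notes; the statements start on C#3, F#3, B3, moving up a 4th each time.
So cell 4 is E4 A4 F4 Ab4 C5.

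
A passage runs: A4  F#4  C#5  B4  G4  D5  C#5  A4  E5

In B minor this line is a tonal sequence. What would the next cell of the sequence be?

D5 B4 F#5

Unit = 3 notes; the statements start on A4, B4, C#5, moving up a 2nd each time.
From D5 the diatonic shape gives D5 B4 F#5.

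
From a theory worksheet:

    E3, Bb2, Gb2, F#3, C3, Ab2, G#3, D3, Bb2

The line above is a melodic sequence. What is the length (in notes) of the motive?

3

Try groups of 3 (3 cells in 9 notes):
E3 Bb2 Gb2 | F#3 C3 Ab2 | G#3 D3 Bb2
Each cell is the previous one up a 2nd — so the unit is 3 notes.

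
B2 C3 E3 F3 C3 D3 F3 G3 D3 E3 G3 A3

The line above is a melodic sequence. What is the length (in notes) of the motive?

12 notes total. Splitting into 3 groups of 4:
B2 C3 E3 F3 | C3 D3 F3 G3 | D3 E3 G3 A3
Every group is a transposition up a 2nd of the one before; no shorter unit works.

4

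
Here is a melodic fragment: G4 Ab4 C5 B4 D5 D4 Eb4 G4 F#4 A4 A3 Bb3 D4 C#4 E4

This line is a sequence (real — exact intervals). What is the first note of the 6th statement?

Taking 5-note groups, the heads are G4, D4, A3: the pattern moves down a 4th.
Continuing: E3 → B2 → F#2. Statement 6 starts on F#2.

F#2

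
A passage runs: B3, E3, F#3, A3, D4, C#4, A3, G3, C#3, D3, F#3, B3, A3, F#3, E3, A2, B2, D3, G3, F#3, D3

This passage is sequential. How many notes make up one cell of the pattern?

21 notes total. Splitting into 3 groups of 7:
B3 E3 F#3 A3 D4 C#4 A3 | G3 C#3 D3 F#3 B3 A3 F#3 | E3 A2 B2 D3 G3 F#3 D3
That's a consistent down a 3rd shift per cell, and no other grouping gives one.

7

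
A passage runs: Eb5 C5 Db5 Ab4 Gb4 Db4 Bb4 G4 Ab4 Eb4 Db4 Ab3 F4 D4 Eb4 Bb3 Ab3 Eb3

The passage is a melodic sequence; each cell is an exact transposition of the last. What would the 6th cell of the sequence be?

Taking 6-note groups, the heads are Eb5, Bb4, F4: the pattern moves down a 4th.
Continuing the starts: C4 → G3 → D3.
Statement 6 starts on D3 and keeps the same exact contour: D3 B2 C3 G2 F2 C2.

D3 B2 C3 G2 F2 C2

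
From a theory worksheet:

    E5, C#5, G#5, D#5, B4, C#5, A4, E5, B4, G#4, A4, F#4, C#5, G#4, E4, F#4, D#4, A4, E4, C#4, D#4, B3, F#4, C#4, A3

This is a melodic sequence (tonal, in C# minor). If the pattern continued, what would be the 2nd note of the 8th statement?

C#3

With 5-note cells, note 2 of each statement runs C#5, A4, F#4, D#4, B3.
Extending down a 3rd: G#3 → E3 → C#3.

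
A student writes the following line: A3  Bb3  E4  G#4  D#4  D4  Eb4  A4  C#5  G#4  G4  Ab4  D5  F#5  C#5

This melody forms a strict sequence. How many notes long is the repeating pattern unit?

There are 15 notes; a 5-note unit gives 3 cells:
A3 Bb3 E4 G#4 D#4 | D4 Eb4 A4 C#5 G#4 | G4 Ab4 D5 F#5 C#5
Each cell is the previous one up a 4th — so the unit is 5 notes.

5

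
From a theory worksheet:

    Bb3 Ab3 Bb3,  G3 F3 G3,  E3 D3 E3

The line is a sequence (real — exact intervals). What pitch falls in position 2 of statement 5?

G#2

The unit is 3 notes. Position-2 pitches of the 3 shown cells: Ab3, F3, D3.
Carrying that down a 3rd forward: B2 → G#2.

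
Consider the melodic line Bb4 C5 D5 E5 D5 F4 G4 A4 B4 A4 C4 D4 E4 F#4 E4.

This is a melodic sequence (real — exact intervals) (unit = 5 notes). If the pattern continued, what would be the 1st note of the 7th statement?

With 5-note cells, note 1 of each statement runs Bb4, F4, C4.
Each moves down a 4th. Continuing: G3 → D3 → A2 → E2.

E2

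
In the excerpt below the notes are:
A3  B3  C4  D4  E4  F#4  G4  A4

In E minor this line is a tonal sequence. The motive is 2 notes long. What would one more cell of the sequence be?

With a 2-note motive the entries are A3, C4, E4, G4, each up a 3rd from the previous.
From B4 the diatonic shape gives B4 C5.

B4 C5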